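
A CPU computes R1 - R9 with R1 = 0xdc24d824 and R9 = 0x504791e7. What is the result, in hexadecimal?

Subtract column by column in base 16:
  4-7 → d (borrow)
  2-e-1 → 3 (borrow)
  8-1-1 → 6
  d-9 → 4
  4-7 → d (borrow)
  2-4-1 → d (borrow)
  c-0-1 → b
  d-5 → 8

0x8bdd463d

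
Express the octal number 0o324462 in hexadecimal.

0x1a932

Each octal digit is 3 bits: 3=011 2=010 4=100 4=100 6=110 2=010.
Group the bits into nibbles: 0001 1010 1001 0011 0010 → 1a932.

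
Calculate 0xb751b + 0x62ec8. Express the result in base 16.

0x11a3e3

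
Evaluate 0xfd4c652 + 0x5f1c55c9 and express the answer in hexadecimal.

0x6ef11c1b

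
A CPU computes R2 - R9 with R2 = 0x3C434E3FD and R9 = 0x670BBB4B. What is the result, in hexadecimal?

0x35D2928B2

Subtract column by column in base 16:
  D-B → 2
  F-4 → B
  3-B → 8 (borrow)
  E-B-1 → 2
  4-B → 9 (borrow)
  3-0-1 → 2
  4-7 → D (borrow)
  C-6-1 → 5
  3-0 → 3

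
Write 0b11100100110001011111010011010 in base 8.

0o3446137232

Group the bits in threes: 011 100 100 110 001 011 111 010 011 010 → 3446137232.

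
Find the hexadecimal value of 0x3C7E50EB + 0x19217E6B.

Add column by column in base 16, right to left:
  B+B = 6 carry 1
  E+6+1 = 5 carry 1
  0+E+1 = F
  5+7 = C
  E+1 = F
  7+2 = 9
  C+9 = 5 carry 1
  3+1+1 = 5

0x559FCF56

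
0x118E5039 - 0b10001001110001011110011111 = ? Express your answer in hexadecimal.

0b10001001110001011110011111 = 0x227179F in hexadecimal.
Subtract column by column in base 16:
  9-F → A (borrow)
  3-9-1 → 9 (borrow)
  0-7-1 → 8 (borrow)
  5-1-1 → 3
  E-7 → 7
  8-2 → 6
  1-2 → F (borrow)
  1-0-1 → 0

0xF67389A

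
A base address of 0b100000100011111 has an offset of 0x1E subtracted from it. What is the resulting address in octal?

0o40401

0b100000100011111 = 0o40437 in octal.
0x1E = 0o36 in octal.
Subtract column by column in base 8:
  7-6 → 1
  3-3 → 0
  4-0 → 4
  0-0 → 0
  4-0 → 4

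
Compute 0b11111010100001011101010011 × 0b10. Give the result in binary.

0b111110101000010111010100110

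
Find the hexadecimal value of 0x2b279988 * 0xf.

0x28751fef8

Multiply each base-16 digit by 15, carrying:
  8×15 = 120 → write 8 carry 7
  8×15+7 = 127 → write f carry 7
  9×15+7 = 142 → write e carry 8
  9×15+8 = 143 → write f carry 8
  7×15+8 = 113 → write 1 carry 7
  2×15+7 = 37 → write 5 carry 2
  b×15+2 = 167 → write 7 carry 10
  2×15+10 = 40 → write 8 carry 2
  remaining carry: 2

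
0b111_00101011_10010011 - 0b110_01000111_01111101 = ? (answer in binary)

0b1110010000010110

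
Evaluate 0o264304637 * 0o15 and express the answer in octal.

Multiply each base-8 digit by 13, carrying:
  7×13 = 91 → write 3 carry 11
  3×13+11 = 50 → write 2 carry 6
  6×13+6 = 84 → write 4 carry 10
  4×13+10 = 62 → write 6 carry 7
  0×13+7 = 7 → write 7
  3×13 = 39 → write 7 carry 4
  4×13+4 = 56 → write 0 carry 7
  6×13+7 = 85 → write 5 carry 10
  2×13+10 = 36 → write 4 carry 4
  remaining carry: 4

0o4450776423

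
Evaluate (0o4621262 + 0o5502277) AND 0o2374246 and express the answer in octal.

Add column by column in base 8, right to left:
  2+7 = 1 carry 1
  6+7+1 = 6 carry 1
  2+2+1 = 5
  1+2 = 3
  2+0 = 2
  6+5 = 3 carry 1
  4+5+1 = 2 carry 1
  final carry 1
Sum = 0o12323561; now AND with 0o2374246:
  1&0=0, 2&2=2, 3&3=3, 2&7=2, 3&4=0, 5&2=0, 6&4=4, 1&6=0

0o2320040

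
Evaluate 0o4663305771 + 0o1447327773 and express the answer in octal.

0o6332635764

Add column by column in base 8, right to left:
  1+3 = 4
  7+7 = 6 carry 1
  7+7+1 = 7 carry 1
  5+7+1 = 5 carry 1
  0+2+1 = 3
  3+3 = 6
  3+7 = 2 carry 1
  6+4+1 = 3 carry 1
  6+4+1 = 3 carry 1
  4+1+1 = 6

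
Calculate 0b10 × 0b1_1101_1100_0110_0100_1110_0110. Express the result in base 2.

0b11101110001100100111001100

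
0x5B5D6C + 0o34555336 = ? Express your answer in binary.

0b110011100011100001001010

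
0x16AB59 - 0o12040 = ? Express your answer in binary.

0b101101001011100111001

0x16AB59 = 0b101101010101101011001 in binary.
0o12040 = 0b1010000100000 in binary.
Subtract column by column in base 2:
  1-0 → 1
  0-0 → 0
  0-0 → 0
  1-0 → 1
  1-0 → 1
  0-1 → 1 (borrow)
  1-0-1 → 0
  0-0 → 0
  1-0 → 1
  1-0 → 1
  0-1 → 1 (borrow)
  1-0-1 → 0
  0-1 → 1 (borrow)
  1-0-1 → 0
  0-0 → 0
  1-0 → 1
  0-0 → 0
  1-0 → 1
  1-0 → 1
  0-0 → 0
  1-0 → 1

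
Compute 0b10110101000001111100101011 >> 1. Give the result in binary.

0b1011010100000111110010101

Right shift by 1: drop the 1 least-significant bit.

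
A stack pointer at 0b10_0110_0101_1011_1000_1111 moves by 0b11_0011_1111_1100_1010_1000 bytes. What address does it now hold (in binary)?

0b10110100101100000110111

Add column by column in base 2, right to left:
  1+0 = 1
  1+0 = 1
  1+0 = 1
  1+1 = 0 carry 1
  0+0+1 = 1
  0+1 = 1
  0+0 = 0
  1+1 = 0 carry 1
  1+0+1 = 0 carry 1
  1+0+1 = 0 carry 1
  0+1+1 = 0 carry 1
  1+1+1 = 1 carry 1
  1+1+1 = 1 carry 1
  0+1+1 = 0 carry 1
  1+1+1 = 1 carry 1
  0+1+1 = 0 carry 1
  0+1+1 = 0 carry 1
  1+1+1 = 1 carry 1
  1+0+1 = 0 carry 1
  0+0+1 = 1
  0+1 = 1
  1+1 = 0 carry 1
  final carry 1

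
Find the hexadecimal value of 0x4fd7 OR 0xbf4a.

0xffdf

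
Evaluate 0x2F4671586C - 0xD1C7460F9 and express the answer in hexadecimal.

0x2229FCF773

Subtract column by column in base 16:
  C-9 → 3
  6-F → 7 (borrow)
  8-0-1 → 7
  5-6 → F (borrow)
  1-4-1 → C (borrow)
  7-7-1 → F (borrow)
  6-C-1 → 9 (borrow)
  4-1-1 → 2
  F-D → 2
  2-0 → 2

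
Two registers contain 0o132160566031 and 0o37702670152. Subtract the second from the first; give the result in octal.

Subtract column by column in base 8:
  1-2 → 7 (borrow)
  3-5-1 → 5 (borrow)
  0-1-1 → 6 (borrow)
  6-0-1 → 5
  6-7 → 7 (borrow)
  5-6-1 → 6 (borrow)
  0-2-1 → 5 (borrow)
  6-0-1 → 5
  1-7 → 2 (borrow)
  2-7-1 → 2 (borrow)
  3-3-1 → 7 (borrow)
  1-0-1 → 0

0o72255675657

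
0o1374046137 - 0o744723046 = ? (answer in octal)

Subtract column by column in base 8:
  7-6 → 1
  3-4 → 7 (borrow)
  1-0-1 → 0
  6-3 → 3
  4-2 → 2
  0-7 → 1 (borrow)
  4-4-1 → 7 (borrow)
  7-4-1 → 2
  3-7 → 4 (borrow)
  1-0-1 → 0

0o427123071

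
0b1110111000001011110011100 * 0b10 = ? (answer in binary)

0b11101110000010111100111000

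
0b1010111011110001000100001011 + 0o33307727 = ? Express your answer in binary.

0b1011010111001010000011100010

0o33307727 = 0b11011011000111111010111 in binary.
Add column by column in base 2, right to left:
  1+1 = 0 carry 1
  1+1+1 = 1 carry 1
  0+1+1 = 0 carry 1
  1+0+1 = 0 carry 1
  0+1+1 = 0 carry 1
  0+0+1 = 1
  0+1 = 1
  0+1 = 1
  1+1 = 0 carry 1
  0+1+1 = 0 carry 1
  0+1+1 = 0 carry 1
  0+1+1 = 0 carry 1
  1+0+1 = 0 carry 1
  0+0+1 = 1
  0+0 = 0
  0+1 = 1
  1+1 = 0 carry 1
  1+0+1 = 0 carry 1
  1+1+1 = 1 carry 1
  1+1+1 = 1 carry 1
  0+0+1 = 1
  1+1 = 0 carry 1
  1+1+1 = 1 carry 1
  1+0+1 = 0 carry 1
  0+0+1 = 1
  1+0 = 1
  0+0 = 0
  1+0 = 1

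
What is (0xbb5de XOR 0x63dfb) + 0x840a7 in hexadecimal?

First 0xbb5de XOR 0x63dfb = 0xd8825.
Add column by column in base 16, right to left:
  5+7 = c
  2+a = c
  8+0 = 8
  8+4 = c
  d+8 = 5 carry 1
  final carry 1

0x15c8cc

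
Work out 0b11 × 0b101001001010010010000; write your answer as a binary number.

Multiply each base-2 digit by 3, carrying:
  0×3 = 0 → write 0
  0×3 = 0 → write 0
  0×3 = 0 → write 0
  0×3 = 0 → write 0
  1×3 = 3 → write 1 carry 1
  0×3+1 = 1 → write 1
  0×3 = 0 → write 0
  1×3 = 3 → write 1 carry 1
  0×3+1 = 1 → write 1
  0×3 = 0 → write 0
  1×3 = 3 → write 1 carry 1
  0×3+1 = 1 → write 1
  1×3 = 3 → write 1 carry 1
  0×3+1 = 1 → write 1
  0×3 = 0 → write 0
  1×3 = 3 → write 1 carry 1
  0×3+1 = 1 → write 1
  0×3 = 0 → write 0
  1×3 = 3 → write 1 carry 1
  0×3+1 = 1 → write 1
  1×3 = 3 → write 1 carry 1
  remaining carry: 1

0b1111011011110110110000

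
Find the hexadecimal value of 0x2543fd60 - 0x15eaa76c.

Subtract column by column in base 16:
  0-c → 4 (borrow)
  6-6-1 → f (borrow)
  d-7-1 → 5
  f-a → 5
  3-a → 9 (borrow)
  4-e-1 → 5 (borrow)
  5-5-1 → f (borrow)
  2-1-1 → 0

0xf5955f4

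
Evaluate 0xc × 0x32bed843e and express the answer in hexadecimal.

0x260f2232e8

Multiply each base-16 digit by 12, carrying:
  e×12 = 168 → write 8 carry 10
  3×12+10 = 46 → write e carry 2
  4×12+2 = 50 → write 2 carry 3
  8×12+3 = 99 → write 3 carry 6
  d×12+6 = 162 → write 2 carry 10
  e×12+10 = 178 → write 2 carry 11
  b×12+11 = 143 → write f carry 8
  2×12+8 = 32 → write 0 carry 2
  3×12+2 = 38 → write 6 carry 2
  remaining carry: 2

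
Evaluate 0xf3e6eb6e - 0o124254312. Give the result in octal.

0xf3e6eb6e = 0o36371565556 in octal.
Subtract column by column in base 8:
  6-2 → 4
  5-1 → 4
  5-3 → 2
  5-4 → 1
  6-5 → 1
  5-2 → 3
  1-4 → 5 (borrow)
  7-2-1 → 4
  3-1 → 2
  6-0 → 6
  3-0 → 3

0o36245311244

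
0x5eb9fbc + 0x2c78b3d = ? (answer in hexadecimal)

0x8b32af9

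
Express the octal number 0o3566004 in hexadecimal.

0xEEC04

Each octal digit is 3 bits: 3=011 5=101 6=110 6=110 0=000 0=000 4=100.
Group the bits into nibbles: 1110 1110 1100 0000 0100 → EEC04.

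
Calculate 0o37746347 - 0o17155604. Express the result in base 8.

Subtract column by column in base 8:
  7-4 → 3
  4-0 → 4
  3-6 → 5 (borrow)
  6-5-1 → 0
  4-5 → 7 (borrow)
  7-1-1 → 5
  7-7 → 0
  3-1 → 2

0o20570543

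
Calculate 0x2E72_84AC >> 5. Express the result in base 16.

0x1739425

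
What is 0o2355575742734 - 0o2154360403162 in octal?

0o201215337552

Subtract column by column in base 8:
  4-2 → 2
  3-6 → 5 (borrow)
  7-1-1 → 5
  2-3 → 7 (borrow)
  4-0-1 → 3
  7-4 → 3
  5-0 → 5
  7-6 → 1
  5-3 → 2
  5-4 → 1
  5-5 → 0
  3-1 → 2
  2-2 → 0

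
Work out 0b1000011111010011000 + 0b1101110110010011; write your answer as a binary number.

0b1010001110000101011

Add column by column in base 2, right to left:
  0+1 = 1
  0+1 = 1
  0+0 = 0
  1+0 = 1
  1+1 = 0 carry 1
  0+0+1 = 1
  0+0 = 0
  1+1 = 0 carry 1
  0+1+1 = 0 carry 1
  1+0+1 = 0 carry 1
  1+1+1 = 1 carry 1
  1+1+1 = 1 carry 1
  1+1+1 = 1 carry 1
  1+0+1 = 0 carry 1
  0+1+1 = 0 carry 1
  0+1+1 = 0 carry 1
  0+0+1 = 1
  0+0 = 0
  1+0 = 1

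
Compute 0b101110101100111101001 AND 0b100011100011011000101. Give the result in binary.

0b100010100000011000001

AND bit by bit (1 only where both bits are 1):
  101110101100111101001
& 100011100011011000101
= 100010100000011000001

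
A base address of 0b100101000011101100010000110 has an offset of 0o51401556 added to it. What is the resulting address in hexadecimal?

0b100101000011101100010000110 = 0x4A1D886 in hexadecimal.
0o51401556 = 0xA6036E in hexadecimal.
Add column by column in base 16, right to left:
  6+E = 4 carry 1
  8+6+1 = F
  8+3 = B
  D+0 = D
  1+6 = 7
  A+A = 4 carry 1
  4+0+1 = 5

0x547DBF4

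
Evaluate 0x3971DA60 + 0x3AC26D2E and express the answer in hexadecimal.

0x7434478E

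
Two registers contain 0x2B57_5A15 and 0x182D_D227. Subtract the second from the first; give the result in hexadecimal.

Subtract column by column in base 16:
  5-7 → E (borrow)
  1-2-1 → E (borrow)
  A-2-1 → 7
  5-D → 8 (borrow)
  7-D-1 → 9 (borrow)
  5-2-1 → 2
  B-8 → 3
  2-1 → 1

0x132987EE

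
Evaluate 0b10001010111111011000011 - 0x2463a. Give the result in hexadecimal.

0b10001010111111011000011 = 0x457ec3 in hexadecimal.
Subtract column by column in base 16:
  3-a → 9 (borrow)
  c-3-1 → 8
  e-6 → 8
  7-4 → 3
  5-2 → 3
  4-0 → 4

0x433889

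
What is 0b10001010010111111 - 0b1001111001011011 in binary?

0b111011001100100

Subtract column by column in base 2:
  1-1 → 0
  1-1 → 0
  1-0 → 1
  1-1 → 0
  1-1 → 0
  1-0 → 1
  0-1 → 1 (borrow)
  1-0-1 → 0
  0-0 → 0
  0-1 → 1 (borrow)
  1-1-1 → 1 (borrow)
  0-1-1 → 0 (borrow)
  1-1-1 → 1 (borrow)
  0-0-1 → 1 (borrow)
  0-0-1 → 1 (borrow)
  0-1-1 → 0 (borrow)
  1-0-1 → 0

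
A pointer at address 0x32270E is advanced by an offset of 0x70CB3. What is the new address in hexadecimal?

0x3933C1

Add column by column in base 16, right to left:
  E+3 = 1 carry 1
  0+B+1 = C
  7+C = 3 carry 1
  2+0+1 = 3
  2+7 = 9
  3+0 = 3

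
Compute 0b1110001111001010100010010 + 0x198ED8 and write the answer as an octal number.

0b1110001111001010100010010 = 0o161712422 in octal.
0x198ED8 = 0o6307330 in octal.
Add column by column in base 8, right to left:
  2+0 = 2
  2+3 = 5
  4+3 = 7
  2+7 = 1 carry 1
  1+0+1 = 2
  7+3 = 2 carry 1
  1+6+1 = 0 carry 1
  6+0+1 = 7
  1+0 = 1

0o170221752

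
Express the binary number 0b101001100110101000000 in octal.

0o5146500

Group the bits in threes: 101 001 100 110 101 000 000 → 5146500.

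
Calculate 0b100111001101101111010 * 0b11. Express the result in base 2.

Multiply each base-2 digit by 3, carrying:
  0×3 = 0 → write 0
  1×3 = 3 → write 1 carry 1
  0×3+1 = 1 → write 1
  1×3 = 3 → write 1 carry 1
  1×3+1 = 4 → write 0 carry 2
  1×3+2 = 5 → write 1 carry 2
  1×3+2 = 5 → write 1 carry 2
  0×3+2 = 2 → write 0 carry 1
  1×3+1 = 4 → write 0 carry 2
  1×3+2 = 5 → write 1 carry 2
  0×3+2 = 2 → write 0 carry 1
  1×3+1 = 4 → write 0 carry 2
  1×3+2 = 5 → write 1 carry 2
  0×3+2 = 2 → write 0 carry 1
  0×3+1 = 1 → write 1
  1×3 = 3 → write 1 carry 1
  1×3+1 = 4 → write 0 carry 2
  1×3+2 = 5 → write 1 carry 2
  0×3+2 = 2 → write 0 carry 1
  0×3+1 = 1 → write 1
  1×3 = 3 → write 1 carry 1
  remaining carry: 1

0b1110101101001001101110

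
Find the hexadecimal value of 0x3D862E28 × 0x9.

Multiply each base-16 digit by 9, carrying:
  8×9 = 72 → write 8 carry 4
  2×9+4 = 22 → write 6 carry 1
  E×9+1 = 127 → write F carry 7
  2×9+7 = 25 → write 9 carry 1
  6×9+1 = 55 → write 7 carry 3
  8×9+3 = 75 → write B carry 4
  D×9+4 = 121 → write 9 carry 7
  3×9+7 = 34 → write 2 carry 2
  remaining carry: 2

0x229B79F68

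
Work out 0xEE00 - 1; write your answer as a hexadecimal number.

0xEDFF

The trailing 2 digits are 0, so subtracting 1 borrows through: they become F and the next digit up decrements.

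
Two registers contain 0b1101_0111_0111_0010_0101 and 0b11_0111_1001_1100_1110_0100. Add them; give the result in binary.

0b10001010001010000001001

Add column by column in base 2, right to left:
  1+0 = 1
  0+0 = 0
  1+1 = 0 carry 1
  0+0+1 = 1
  0+0 = 0
  1+1 = 0 carry 1
  0+1+1 = 0 carry 1
  0+1+1 = 0 carry 1
  1+0+1 = 0 carry 1
  1+0+1 = 0 carry 1
  1+1+1 = 1 carry 1
  0+1+1 = 0 carry 1
  1+1+1 = 1 carry 1
  1+0+1 = 0 carry 1
  1+0+1 = 0 carry 1
  0+1+1 = 0 carry 1
  1+1+1 = 1 carry 1
  0+1+1 = 0 carry 1
  1+1+1 = 1 carry 1
  1+0+1 = 0 carry 1
  0+1+1 = 0 carry 1
  0+1+1 = 0 carry 1
  final carry 1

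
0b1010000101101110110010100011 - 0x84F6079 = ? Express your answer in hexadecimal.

0x1C78C2A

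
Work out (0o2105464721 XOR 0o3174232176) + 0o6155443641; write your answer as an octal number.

0o7247322520

First 0o2105464721 XOR 0o3174232176 = 0o1071656657.
Add column by column in base 8, right to left:
  7+1 = 0 carry 1
  5+4+1 = 2 carry 1
  6+6+1 = 5 carry 1
  6+3+1 = 2 carry 1
  5+4+1 = 2 carry 1
  6+4+1 = 3 carry 1
  1+5+1 = 7
  7+5 = 4 carry 1
  0+1+1 = 2
  1+6 = 7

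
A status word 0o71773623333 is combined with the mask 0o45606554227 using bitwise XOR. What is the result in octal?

0o34175377114

XOR each oct digit independently (no carries):
  7^4=3, 1^5=4, 7^6=1, 7^0=7, 3^6=5, 6^5=3, 2^5=7, 3^4=7, 3^2=1, 3^2=1, 3^7=4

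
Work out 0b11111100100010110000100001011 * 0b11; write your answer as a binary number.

Multiply each base-2 digit by 3, carrying:
  1×3 = 3 → write 1 carry 1
  1×3+1 = 4 → write 0 carry 2
  0×3+2 = 2 → write 0 carry 1
  1×3+1 = 4 → write 0 carry 2
  0×3+2 = 2 → write 0 carry 1
  0×3+1 = 1 → write 1
  0×3 = 0 → write 0
  0×3 = 0 → write 0
  1×3 = 3 → write 1 carry 1
  0×3+1 = 1 → write 1
  0×3 = 0 → write 0
  0×3 = 0 → write 0
  0×3 = 0 → write 0
  1×3 = 3 → write 1 carry 1
  1×3+1 = 4 → write 0 carry 2
  0×3+2 = 2 → write 0 carry 1
  1×3+1 = 4 → write 0 carry 2
  0×3+2 = 2 → write 0 carry 1
  0×3+1 = 1 → write 1
  0×3 = 0 → write 0
  1×3 = 3 → write 1 carry 1
  0×3+1 = 1 → write 1
  0×3 = 0 → write 0
  1×3 = 3 → write 1 carry 1
  1×3+1 = 4 → write 0 carry 2
  1×3+2 = 5 → write 1 carry 2
  1×3+2 = 5 → write 1 carry 2
  1×3+2 = 5 → write 1 carry 2
  1×3+2 = 5 → write 1 carry 2
  remaining carry: 10

0b1011110101101000010001100100001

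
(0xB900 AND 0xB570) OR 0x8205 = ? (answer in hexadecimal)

0xB305

0xB900 AND 0xB570 = 0xB100.
Then OR with 0x8205.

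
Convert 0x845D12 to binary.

0b100001000101110100010010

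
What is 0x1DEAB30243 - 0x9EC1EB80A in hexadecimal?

0x13FE944A39

Subtract column by column in base 16:
  3-A → 9 (borrow)
  4-0-1 → 3
  2-8 → A (borrow)
  0-B-1 → 4 (borrow)
  3-E-1 → 4 (borrow)
  B-1-1 → 9
  A-C → E (borrow)
  E-E-1 → F (borrow)
  D-9-1 → 3
  1-0 → 1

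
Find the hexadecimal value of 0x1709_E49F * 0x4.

Multiply each base-16 digit by 4, carrying:
  F×4 = 60 → write C carry 3
  9×4+3 = 39 → write 7 carry 2
  4×4+2 = 18 → write 2 carry 1
  E×4+1 = 57 → write 9 carry 3
  9×4+3 = 39 → write 7 carry 2
  0×4+2 = 2 → write 2
  7×4 = 28 → write C carry 1
  1×4+1 = 5 → write 5

0x5C27927C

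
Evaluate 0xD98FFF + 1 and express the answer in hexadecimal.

The trailing 3 digits are F (max in base 16), so adding 1 cascades: they roll to 0 and the next digit up increments.

0xD99000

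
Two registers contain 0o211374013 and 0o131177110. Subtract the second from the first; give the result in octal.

0o60174703

Subtract column by column in base 8:
  3-0 → 3
  1-1 → 0
  0-1 → 7 (borrow)
  4-7-1 → 4 (borrow)
  7-7-1 → 7 (borrow)
  3-1-1 → 1
  1-1 → 0
  1-3 → 6 (borrow)
  2-1-1 → 0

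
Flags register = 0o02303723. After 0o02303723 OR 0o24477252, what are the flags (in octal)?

0o26777773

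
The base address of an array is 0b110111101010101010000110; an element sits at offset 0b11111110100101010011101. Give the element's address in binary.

0b1010111011111010100100011

Add column by column in base 2, right to left:
  0+1 = 1
  1+0 = 1
  1+1 = 0 carry 1
  0+1+1 = 0 carry 1
  0+1+1 = 0 carry 1
  0+0+1 = 1
  0+0 = 0
  1+1 = 0 carry 1
  0+0+1 = 1
  1+1 = 0 carry 1
  0+0+1 = 1
  1+1 = 0 carry 1
  0+0+1 = 1
  1+0 = 1
  0+1 = 1
  1+0 = 1
  0+1 = 1
  1+1 = 0 carry 1
  1+1+1 = 1 carry 1
  1+1+1 = 1 carry 1
  1+1+1 = 1 carry 1
  0+1+1 = 0 carry 1
  1+1+1 = 1 carry 1
  1+0+1 = 0 carry 1
  final carry 1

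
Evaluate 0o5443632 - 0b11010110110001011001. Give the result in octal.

0b11010110110001011001 = 0o3266131 in octal.
Subtract column by column in base 8:
  2-1 → 1
  3-3 → 0
  6-1 → 5
  3-6 → 5 (borrow)
  4-6-1 → 5 (borrow)
  4-2-1 → 1
  5-3 → 2

0o2155501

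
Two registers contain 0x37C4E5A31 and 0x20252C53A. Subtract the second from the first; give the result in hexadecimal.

0x179FB94F7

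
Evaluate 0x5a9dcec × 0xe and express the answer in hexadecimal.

0x4f4a14e8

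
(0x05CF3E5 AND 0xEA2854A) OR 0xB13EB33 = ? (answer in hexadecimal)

0xB13EB73

0x05CF3E5 AND 0xEA2854A = 0x0008140.
Then OR with 0xB13EB33.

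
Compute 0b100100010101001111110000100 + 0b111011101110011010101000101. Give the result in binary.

Add column by column in base 2, right to left:
  0+1 = 1
  0+0 = 0
  1+1 = 0 carry 1
  0+0+1 = 1
  0+0 = 0
  0+0 = 0
  0+1 = 1
  1+0 = 1
  1+1 = 0 carry 1
  1+0+1 = 0 carry 1
  1+1+1 = 1 carry 1
  1+0+1 = 0 carry 1
  1+1+1 = 1 carry 1
  0+1+1 = 0 carry 1
  0+0+1 = 1
  1+0 = 1
  0+1 = 1
  1+1 = 0 carry 1
  0+1+1 = 0 carry 1
  1+0+1 = 0 carry 1
  0+1+1 = 0 carry 1
  0+1+1 = 0 carry 1
  0+1+1 = 0 carry 1
  1+0+1 = 0 carry 1
  0+1+1 = 0 carry 1
  0+1+1 = 0 carry 1
  1+1+1 = 1 carry 1
  final carry 1

0b1100000000011101010011001001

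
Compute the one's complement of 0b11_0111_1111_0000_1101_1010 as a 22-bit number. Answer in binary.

Invert each bit: 1101111111000011011010 → 0010000000111100100101.

0b0010000000111100100101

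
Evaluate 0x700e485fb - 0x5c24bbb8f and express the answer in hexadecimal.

0x13e98ca6c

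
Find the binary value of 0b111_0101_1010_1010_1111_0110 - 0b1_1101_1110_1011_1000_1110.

0b10101111011111101101000

Subtract column by column in base 2:
  0-0 → 0
  1-1 → 0
  1-1 → 0
  0-1 → 1 (borrow)
  1-0-1 → 0
  1-0 → 1
  1-0 → 1
  1-1 → 0
  0-1 → 1 (borrow)
  1-1-1 → 1 (borrow)
  0-0-1 → 1 (borrow)
  1-1-1 → 1 (borrow)
  0-0-1 → 1 (borrow)
  1-1-1 → 1 (borrow)
  0-1-1 → 0 (borrow)
  1-1-1 → 1 (borrow)
  1-1-1 → 1 (borrow)
  0-0-1 → 1 (borrow)
  1-1-1 → 1 (borrow)
  0-1-1 → 0 (borrow)
  1-1-1 → 1 (borrow)
  1-0-1 → 0
  1-0 → 1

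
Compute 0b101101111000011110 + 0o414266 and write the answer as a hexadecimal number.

0x4F6D4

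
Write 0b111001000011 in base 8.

Group the bits in threes: 111 001 000 011 → 7103.

0o7103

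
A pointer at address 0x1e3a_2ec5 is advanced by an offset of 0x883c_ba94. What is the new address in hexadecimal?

0xa676e959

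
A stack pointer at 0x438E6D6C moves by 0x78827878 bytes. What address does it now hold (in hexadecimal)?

0xBC10E5E4

Add column by column in base 16, right to left:
  C+8 = 4 carry 1
  6+7+1 = E
  D+8 = 5 carry 1
  6+7+1 = E
  E+2 = 0 carry 1
  8+8+1 = 1 carry 1
  3+8+1 = C
  4+7 = B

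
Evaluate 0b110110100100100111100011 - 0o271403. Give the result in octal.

0o66153340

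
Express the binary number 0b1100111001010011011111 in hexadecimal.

0x3394DF

Group the bits into nibbles: 0011 0011 1001 0100 1101 1111 → 3394DF.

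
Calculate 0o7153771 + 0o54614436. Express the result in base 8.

0o63770427

Add column by column in base 8, right to left:
  1+6 = 7
  7+3 = 2 carry 1
  7+4+1 = 4 carry 1
  3+4+1 = 0 carry 1
  5+1+1 = 7
  1+6 = 7
  7+4 = 3 carry 1
  0+5+1 = 6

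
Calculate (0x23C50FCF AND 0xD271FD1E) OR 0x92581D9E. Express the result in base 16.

0x92591D9E

0x23C50FCF AND 0xD271FD1E = 0x02410D0E.
Then OR with 0x92581D9E.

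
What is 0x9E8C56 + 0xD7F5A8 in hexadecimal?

0x17681FE

Add column by column in base 16, right to left:
  6+8 = E
  5+A = F
  C+5 = 1 carry 1
  8+F+1 = 8 carry 1
  E+7+1 = 6 carry 1
  9+D+1 = 7 carry 1
  final carry 1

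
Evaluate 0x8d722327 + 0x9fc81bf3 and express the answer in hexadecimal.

0x12d3a3f1a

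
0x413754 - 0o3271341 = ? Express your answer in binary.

0b1100111100010001110011

0x413754 = 0b10000010011011101010100 in binary.
0o3271341 = 0b11010111001011100001 in binary.
Subtract column by column in base 2:
  0-1 → 1 (borrow)
  0-0-1 → 1 (borrow)
  1-0-1 → 0
  0-0 → 0
  1-0 → 1
  0-1 → 1 (borrow)
  1-1-1 → 1 (borrow)
  0-1-1 → 0 (borrow)
  1-0-1 → 0
  1-1 → 0
  1-0 → 1
  0-0 → 0
  1-1 → 0
  1-1 → 0
  0-1 → 1 (borrow)
  0-0-1 → 1 (borrow)
  1-1-1 → 1 (borrow)
  0-0-1 → 1 (borrow)
  0-1-1 → 0 (borrow)
  0-1-1 → 0 (borrow)
  0-0-1 → 1 (borrow)
  0-0-1 → 1 (borrow)
  1-0-1 → 0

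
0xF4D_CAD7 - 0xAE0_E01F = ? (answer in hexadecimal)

Subtract column by column in base 16:
  7-F → 8 (borrow)
  D-1-1 → B
  A-0 → A
  C-E → E (borrow)
  D-0-1 → C
  4-E → 6 (borrow)
  F-A-1 → 4

0x46CEAB8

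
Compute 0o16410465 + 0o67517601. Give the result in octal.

0o106130266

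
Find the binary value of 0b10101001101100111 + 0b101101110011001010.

0b1000011000000110001

Add column by column in base 2, right to left:
  1+0 = 1
  1+1 = 0 carry 1
  1+0+1 = 0 carry 1
  0+1+1 = 0 carry 1
  0+0+1 = 1
  1+0 = 1
  1+1 = 0 carry 1
  0+1+1 = 0 carry 1
  1+0+1 = 0 carry 1
  1+0+1 = 0 carry 1
  0+1+1 = 0 carry 1
  0+1+1 = 0 carry 1
  1+1+1 = 1 carry 1
  0+0+1 = 1
  1+1 = 0 carry 1
  0+1+1 = 0 carry 1
  1+0+1 = 0 carry 1
  0+1+1 = 0 carry 1
  final carry 1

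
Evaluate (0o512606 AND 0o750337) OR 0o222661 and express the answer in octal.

0o512606 AND 0o750337 = 0o510206.
Then OR with 0o222661.

0o732667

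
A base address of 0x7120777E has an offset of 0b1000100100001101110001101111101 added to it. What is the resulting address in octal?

0o26551655373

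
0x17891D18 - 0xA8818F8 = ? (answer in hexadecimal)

0xD010420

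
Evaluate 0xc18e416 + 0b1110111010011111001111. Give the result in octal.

0xc18e416 = 0o1406162026 in octal.
0b1110111010011111001111 = 0o16723717 in octal.
Add column by column in base 8, right to left:
  6+7 = 5 carry 1
  2+1+1 = 4
  0+7 = 7
  2+3 = 5
  6+2 = 0 carry 1
  1+7+1 = 1 carry 1
  6+6+1 = 5 carry 1
  0+1+1 = 2
  4+0 = 4
  1+0 = 1

0o1425105745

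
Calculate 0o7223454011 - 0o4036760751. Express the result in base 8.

0o3164473040

Subtract column by column in base 8:
  1-1 → 0
  1-5 → 4 (borrow)
  0-7-1 → 0 (borrow)
  4-0-1 → 3
  5-6 → 7 (borrow)
  4-7-1 → 4 (borrow)
  3-6-1 → 4 (borrow)
  2-3-1 → 6 (borrow)
  2-0-1 → 1
  7-4 → 3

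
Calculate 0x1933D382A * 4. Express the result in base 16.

0x64CF4E0A8

Multiply each base-16 digit by 4, carrying:
  A×4 = 40 → write 8 carry 2
  2×4+2 = 10 → write A
  8×4 = 32 → write 0 carry 2
  3×4+2 = 14 → write E
  D×4 = 52 → write 4 carry 3
  3×4+3 = 15 → write F
  3×4 = 12 → write C
  9×4 = 36 → write 4 carry 2
  1×4+2 = 6 → write 6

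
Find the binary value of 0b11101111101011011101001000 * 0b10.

Multiply each base-2 digit by 2, carrying:
  0×2 = 0 → write 0
  0×2 = 0 → write 0
  0×2 = 0 → write 0
  1×2 = 2 → write 0 carry 1
  0×2+1 = 1 → write 1
  0×2 = 0 → write 0
  1×2 = 2 → write 0 carry 1
  0×2+1 = 1 → write 1
  1×2 = 2 → write 0 carry 1
  1×2+1 = 3 → write 1 carry 1
  1×2+1 = 3 → write 1 carry 1
  0×2+1 = 1 → write 1
  1×2 = 2 → write 0 carry 1
  1×2+1 = 3 → write 1 carry 1
  0×2+1 = 1 → write 1
  1×2 = 2 → write 0 carry 1
  0×2+1 = 1 → write 1
  1×2 = 2 → write 0 carry 1
  1×2+1 = 3 → write 1 carry 1
  1×2+1 = 3 → write 1 carry 1
  1×2+1 = 3 → write 1 carry 1
  1×2+1 = 3 → write 1 carry 1
  0×2+1 = 1 → write 1
  1×2 = 2 → write 0 carry 1
  1×2+1 = 3 → write 1 carry 1
  1×2+1 = 3 → write 1 carry 1
  remaining carry: 1

0b111011111010110111010010000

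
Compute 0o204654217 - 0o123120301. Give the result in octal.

0o61533716

Subtract column by column in base 8:
  7-1 → 6
  1-0 → 1
  2-3 → 7 (borrow)
  4-0-1 → 3
  5-2 → 3
  6-1 → 5
  4-3 → 1
  0-2 → 6 (borrow)
  2-1-1 → 0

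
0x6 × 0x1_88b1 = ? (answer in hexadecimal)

0x93426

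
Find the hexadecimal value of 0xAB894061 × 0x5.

Multiply each base-16 digit by 5, carrying:
  1×5 = 5 → write 5
  6×5 = 30 → write E carry 1
  0×5+1 = 1 → write 1
  4×5 = 20 → write 4 carry 1
  9×5+1 = 46 → write E carry 2
  8×5+2 = 42 → write A carry 2
  B×5+2 = 57 → write 9 carry 3
  A×5+3 = 53 → write 5 carry 3
  remaining carry: 3

0x359AE41E5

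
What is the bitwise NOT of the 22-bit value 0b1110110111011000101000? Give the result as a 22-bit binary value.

0b0001001000100111010111

Invert each bit: 1110110111011000101000 → 0001001000100111010111.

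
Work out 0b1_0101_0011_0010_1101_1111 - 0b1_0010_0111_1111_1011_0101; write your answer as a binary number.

Subtract column by column in base 2:
  1-1 → 0
  1-0 → 1
  1-1 → 0
  1-0 → 1
  1-1 → 0
  0-1 → 1 (borrow)
  1-0-1 → 0
  1-1 → 0
  0-1 → 1 (borrow)
  1-1-1 → 1 (borrow)
  0-1-1 → 0 (borrow)
  0-1-1 → 0 (borrow)
  1-1-1 → 1 (borrow)
  1-1-1 → 1 (borrow)
  0-1-1 → 0 (borrow)
  0-0-1 → 1 (borrow)
  1-0-1 → 0
  0-1 → 1 (borrow)
  1-0-1 → 0
  0-0 → 0
  1-1 → 0

0b101011001100101010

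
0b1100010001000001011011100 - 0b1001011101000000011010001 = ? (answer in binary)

Subtract column by column in base 2:
  0-1 → 1 (borrow)
  0-0-1 → 1 (borrow)
  1-0-1 → 0
  1-0 → 1
  1-1 → 0
  0-0 → 0
  1-1 → 0
  1-1 → 0
  0-0 → 0
  1-0 → 1
  0-0 → 0
  0-0 → 0
  0-0 → 0
  0-0 → 0
  0-0 → 0
  1-1 → 0
  0-0 → 0
  0-1 → 1 (borrow)
  0-1-1 → 0 (borrow)
  1-1-1 → 1 (borrow)
  0-0-1 → 1 (borrow)
  0-1-1 → 0 (borrow)
  0-0-1 → 1 (borrow)
  1-0-1 → 0
  1-1 → 0

0b10110100000001000001011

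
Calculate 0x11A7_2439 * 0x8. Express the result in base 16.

0x8D3921C8

Multiply each base-16 digit by 8, carrying:
  9×8 = 72 → write 8 carry 4
  3×8+4 = 28 → write C carry 1
  4×8+1 = 33 → write 1 carry 2
  2×8+2 = 18 → write 2 carry 1
  7×8+1 = 57 → write 9 carry 3
  A×8+3 = 83 → write 3 carry 5
  1×8+5 = 13 → write D
  1×8 = 8 → write 8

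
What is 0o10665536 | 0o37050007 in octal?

0o37675537

OR each oct digit independently (no carries):
  1|3=3, 0|7=7, 6|0=6, 6|5=7, 5|0=5, 5|0=5, 3|0=3, 6|7=7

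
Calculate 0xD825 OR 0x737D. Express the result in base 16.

OR each hex digit independently (no carries):
  D|7=F, 8|3=B, 2|7=7, 5|D=D

0xFB7D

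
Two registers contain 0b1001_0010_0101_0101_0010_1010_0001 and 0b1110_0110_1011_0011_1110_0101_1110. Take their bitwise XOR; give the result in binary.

XOR bit by bit (1 where the bits differ):
  1001001001010101001010100001
^ 1110011010110011111001011110
= 0111010011100110110011111111

0b0111010011100110110011111111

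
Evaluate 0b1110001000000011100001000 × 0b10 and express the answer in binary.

0b11100010000000111000010000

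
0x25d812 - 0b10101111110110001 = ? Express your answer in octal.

0o11074141

0x25d812 = 0o11354022 in octal.
0b10101111110110001 = 0o257661 in octal.
Subtract column by column in base 8:
  2-1 → 1
  2-6 → 4 (borrow)
  0-6-1 → 1 (borrow)
  4-7-1 → 4 (borrow)
  5-5-1 → 7 (borrow)
  3-2-1 → 0
  1-0 → 1
  1-0 → 1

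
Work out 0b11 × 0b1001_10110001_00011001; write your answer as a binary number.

Multiply each base-2 digit by 3, carrying:
  1×3 = 3 → write 1 carry 1
  0×3+1 = 1 → write 1
  0×3 = 0 → write 0
  1×3 = 3 → write 1 carry 1
  1×3+1 = 4 → write 0 carry 2
  0×3+2 = 2 → write 0 carry 1
  0×3+1 = 1 → write 1
  0×3 = 0 → write 0
  1×3 = 3 → write 1 carry 1
  0×3+1 = 1 → write 1
  0×3 = 0 → write 0
  0×3 = 0 → write 0
  1×3 = 3 → write 1 carry 1
  1×3+1 = 4 → write 0 carry 2
  0×3+2 = 2 → write 0 carry 1
  1×3+1 = 4 → write 0 carry 2
  1×3+2 = 5 → write 1 carry 2
  0×3+2 = 2 → write 0 carry 1
  0×3+1 = 1 → write 1
  1×3 = 3 → write 1 carry 1
  remaining carry: 1

0b111010001001101001011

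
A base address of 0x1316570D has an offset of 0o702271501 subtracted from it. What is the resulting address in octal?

0x1316570D = 0o2305453415 in octal.
Subtract column by column in base 8:
  5-1 → 4
  1-0 → 1
  4-5 → 7 (borrow)
  3-1-1 → 1
  5-7 → 6 (borrow)
  4-2-1 → 1
  5-2 → 3
  0-0 → 0
  3-7 → 4 (borrow)
  2-0-1 → 1

0o1403161714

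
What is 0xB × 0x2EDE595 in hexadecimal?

Multiply each base-16 digit by 11, carrying:
  5×11 = 55 → write 7 carry 3
  9×11+3 = 102 → write 6 carry 6
  5×11+6 = 61 → write D carry 3
  E×11+3 = 157 → write D carry 9
  D×11+9 = 152 → write 8 carry 9
  E×11+9 = 163 → write 3 carry 10
  2×11+10 = 32 → write 0 carry 2
  remaining carry: 2

0x2038DD67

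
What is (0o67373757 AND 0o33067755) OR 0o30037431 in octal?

0o33077775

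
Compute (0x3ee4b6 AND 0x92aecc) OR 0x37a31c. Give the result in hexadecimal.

0x37a79c

0x3ee4b6 AND 0x92aecc = 0x12a484.
Then OR with 0x37a31c.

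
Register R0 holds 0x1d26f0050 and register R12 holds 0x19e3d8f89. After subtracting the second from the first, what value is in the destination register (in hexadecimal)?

0x343170c7

Subtract column by column in base 16:
  0-9 → 7 (borrow)
  5-8-1 → c (borrow)
  0-f-1 → 0 (borrow)
  0-8-1 → 7 (borrow)
  f-d-1 → 1
  6-3 → 3
  2-e → 4 (borrow)
  d-9-1 → 3
  1-1 → 0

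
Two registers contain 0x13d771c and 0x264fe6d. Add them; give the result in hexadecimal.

0x3a27589

Add column by column in base 16, right to left:
  c+d = 9 carry 1
  1+6+1 = 8
  7+e = 5 carry 1
  7+f+1 = 7 carry 1
  d+4+1 = 2 carry 1
  3+6+1 = a
  1+2 = 3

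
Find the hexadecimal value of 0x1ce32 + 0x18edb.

0x35d0d

Add column by column in base 16, right to left:
  2+b = d
  3+d = 0 carry 1
  e+e+1 = d carry 1
  c+8+1 = 5 carry 1
  1+1+1 = 3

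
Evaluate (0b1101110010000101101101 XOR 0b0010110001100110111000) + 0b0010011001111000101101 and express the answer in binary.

0b10001011101011100000010

First 0b1101110010000101101101 XOR 0b0010110001100110111000 = 0b1111000011100011010101.
Add column by column in base 2, right to left:
  1+1 = 0 carry 1
  0+0+1 = 1
  1+1 = 0 carry 1
  0+1+1 = 0 carry 1
  1+0+1 = 0 carry 1
  0+1+1 = 0 carry 1
  1+0+1 = 0 carry 1
  1+0+1 = 0 carry 1
  0+0+1 = 1
  0+1 = 1
  0+1 = 1
  1+1 = 0 carry 1
  1+1+1 = 1 carry 1
  1+0+1 = 0 carry 1
  0+0+1 = 1
  0+1 = 1
  0+1 = 1
  0+0 = 0
  1+0 = 1
  1+1 = 0 carry 1
  1+0+1 = 0 carry 1
  1+0+1 = 0 carry 1
  final carry 1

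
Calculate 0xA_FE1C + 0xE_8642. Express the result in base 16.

0x19845E

Add column by column in base 16, right to left:
  C+2 = E
  1+4 = 5
  E+6 = 4 carry 1
  F+8+1 = 8 carry 1
  A+E+1 = 9 carry 1
  final carry 1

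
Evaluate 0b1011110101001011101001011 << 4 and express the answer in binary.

0b10111101010010111010010110000

Left shift by 4: append 4 zero bits.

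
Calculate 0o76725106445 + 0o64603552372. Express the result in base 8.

Add column by column in base 8, right to left:
  5+2 = 7
  4+7 = 3 carry 1
  4+3+1 = 0 carry 1
  6+2+1 = 1 carry 1
  0+5+1 = 6
  1+5 = 6
  5+3 = 0 carry 1
  2+0+1 = 3
  7+6 = 5 carry 1
  6+4+1 = 3 carry 1
  7+6+1 = 6 carry 1
  final carry 1

0o163530661037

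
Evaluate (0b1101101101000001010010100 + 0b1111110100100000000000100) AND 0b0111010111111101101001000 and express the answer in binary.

Add column by column in base 2, right to left:
  0+0 = 0
  0+0 = 0
  1+1 = 0 carry 1
  0+0+1 = 1
  1+0 = 1
  0+0 = 0
  0+0 = 0
  1+0 = 1
  0+0 = 0
  1+0 = 1
  0+0 = 0
  0+0 = 0
  0+0 = 0
  0+0 = 0
  0+1 = 1
  1+0 = 1
  0+0 = 0
  1+1 = 0 carry 1
  1+0+1 = 0 carry 1
  0+1+1 = 0 carry 1
  1+1+1 = 1 carry 1
  1+1+1 = 1 carry 1
  0+1+1 = 0 carry 1
  1+1+1 = 1 carry 1
  1+1+1 = 1 carry 1
  final carry 1
Sum = 0b11101100001100001010011000; now AND with 0b0111010111111101101001000:
  11101100001100001010011000
& 00111010111111101101001000
= 00101000001100001000001000

0b101000001100001000001000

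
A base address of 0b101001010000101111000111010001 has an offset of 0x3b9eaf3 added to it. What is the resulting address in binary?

0x3b9eaf3 = 0b11101110011110101011110011 in binary.
Add column by column in base 2, right to left:
  1+1 = 0 carry 1
  0+1+1 = 0 carry 1
  0+0+1 = 1
  0+0 = 0
  1+1 = 0 carry 1
  0+1+1 = 0 carry 1
  1+1+1 = 1 carry 1
  1+1+1 = 1 carry 1
  1+0+1 = 0 carry 1
  0+1+1 = 0 carry 1
  0+0+1 = 1
  0+1 = 1
  1+0 = 1
  1+1 = 0 carry 1
  1+1+1 = 1 carry 1
  1+1+1 = 1 carry 1
  0+1+1 = 0 carry 1
  1+0+1 = 0 carry 1
  0+0+1 = 1
  0+1 = 1
  0+1 = 1
  0+1 = 1
  1+0 = 1
  0+1 = 1
  1+1 = 0 carry 1
  0+1+1 = 0 carry 1
  0+0+1 = 1
  1+0 = 1
  0+0 = 0
  1+0 = 1

0b101100111111001101110011000100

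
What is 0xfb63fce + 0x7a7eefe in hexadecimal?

Add column by column in base 16, right to left:
  e+e = c carry 1
  c+f+1 = c carry 1
  f+e+1 = e carry 1
  3+e+1 = 2 carry 1
  6+7+1 = e
  b+a = 5 carry 1
  f+7+1 = 7 carry 1
  final carry 1

0x175e2ecc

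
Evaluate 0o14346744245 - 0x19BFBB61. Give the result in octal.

0o11167006504

0x19BFBB61 = 0o3157735541 in octal.
Subtract column by column in base 8:
  5-1 → 4
  4-4 → 0
  2-5 → 5 (borrow)
  4-5-1 → 6 (borrow)
  4-3-1 → 0
  7-7 → 0
  6-7 → 7 (borrow)
  4-5-1 → 6 (borrow)
  3-1-1 → 1
  4-3 → 1
  1-0 → 1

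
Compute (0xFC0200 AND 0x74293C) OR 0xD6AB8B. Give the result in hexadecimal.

0xF6AB8B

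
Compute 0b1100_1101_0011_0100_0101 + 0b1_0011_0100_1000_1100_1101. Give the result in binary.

0b1000000001110000010010

Add column by column in base 2, right to left:
  1+1 = 0 carry 1
  0+0+1 = 1
  1+1 = 0 carry 1
  0+1+1 = 0 carry 1
  0+0+1 = 1
  0+0 = 0
  1+1 = 0 carry 1
  0+1+1 = 0 carry 1
  1+0+1 = 0 carry 1
  1+0+1 = 0 carry 1
  0+0+1 = 1
  0+1 = 1
  1+0 = 1
  0+0 = 0
  1+1 = 0 carry 1
  1+0+1 = 0 carry 1
  0+1+1 = 0 carry 1
  0+1+1 = 0 carry 1
  1+0+1 = 0 carry 1
  1+0+1 = 0 carry 1
  0+1+1 = 0 carry 1
  final carry 1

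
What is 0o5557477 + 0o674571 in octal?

0o6454270

Add column by column in base 8, right to left:
  7+1 = 0 carry 1
  7+7+1 = 7 carry 1
  4+5+1 = 2 carry 1
  7+4+1 = 4 carry 1
  5+7+1 = 5 carry 1
  5+6+1 = 4 carry 1
  5+0+1 = 6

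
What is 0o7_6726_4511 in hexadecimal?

0x7DD6949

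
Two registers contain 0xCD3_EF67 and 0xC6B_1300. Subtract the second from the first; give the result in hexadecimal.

Subtract column by column in base 16:
  7-0 → 7
  6-0 → 6
  F-3 → C
  E-1 → D
  3-B → 8 (borrow)
  D-6-1 → 6
  C-C → 0

0x68DC67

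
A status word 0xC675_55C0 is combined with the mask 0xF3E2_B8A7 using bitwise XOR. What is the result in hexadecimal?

XOR each hex digit independently (no carries):
  C^F=3, 6^3=5, 7^E=9, 5^2=7, 5^B=E, 5^8=D, C^A=6, 0^7=7

0x3597ED67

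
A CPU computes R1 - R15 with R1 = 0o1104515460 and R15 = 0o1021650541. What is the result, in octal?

Subtract column by column in base 8:
  0-1 → 7 (borrow)
  6-4-1 → 1
  4-5 → 7 (borrow)
  5-0-1 → 4
  1-5 → 4 (borrow)
  5-6-1 → 6 (borrow)
  4-1-1 → 2
  0-2 → 6 (borrow)
  1-0-1 → 0
  1-1 → 0

0o62644717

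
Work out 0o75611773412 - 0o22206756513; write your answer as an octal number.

0o53403014677

Subtract column by column in base 8:
  2-3 → 7 (borrow)
  1-1-1 → 7 (borrow)
  4-5-1 → 6 (borrow)
  3-6-1 → 4 (borrow)
  7-5-1 → 1
  7-7 → 0
  1-6 → 3 (borrow)
  1-0-1 → 0
  6-2 → 4
  5-2 → 3
  7-2 → 5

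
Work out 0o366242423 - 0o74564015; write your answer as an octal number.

Subtract column by column in base 8:
  3-5 → 6 (borrow)
  2-1-1 → 0
  4-0 → 4
  2-4 → 6 (borrow)
  4-6-1 → 5 (borrow)
  2-5-1 → 4 (borrow)
  6-4-1 → 1
  6-7 → 7 (borrow)
  3-0-1 → 2

0o271456406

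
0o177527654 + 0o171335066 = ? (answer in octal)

0o371064742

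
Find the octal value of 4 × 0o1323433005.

Multiply each base-8 digit by 4, carrying:
  5×4 = 20 → write 4 carry 2
  0×4+2 = 2 → write 2
  0×4 = 0 → write 0
  3×4 = 12 → write 4 carry 1
  3×4+1 = 13 → write 5 carry 1
  4×4+1 = 17 → write 1 carry 2
  3×4+2 = 14 → write 6 carry 1
  2×4+1 = 9 → write 1 carry 1
  3×4+1 = 13 → write 5 carry 1
  1×4+1 = 5 → write 5

0o5516154024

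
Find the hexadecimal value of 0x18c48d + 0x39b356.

Add column by column in base 16, right to left:
  d+6 = 3 carry 1
  8+5+1 = e
  4+3 = 7
  c+b = 7 carry 1
  8+9+1 = 2 carry 1
  1+3+1 = 5

0x5277e3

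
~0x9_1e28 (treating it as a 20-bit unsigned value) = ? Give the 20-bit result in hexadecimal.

Each hex digit d becomes f−d:
  9→6, 1→e, e→1, 2→d, 8→7

0x6e1d7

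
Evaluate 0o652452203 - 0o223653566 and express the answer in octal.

Subtract column by column in base 8:
  3-6 → 5 (borrow)
  0-6-1 → 1 (borrow)
  2-5-1 → 4 (borrow)
  2-3-1 → 6 (borrow)
  5-5-1 → 7 (borrow)
  4-6-1 → 5 (borrow)
  2-3-1 → 6 (borrow)
  5-2-1 → 2
  6-2 → 4

0o426576415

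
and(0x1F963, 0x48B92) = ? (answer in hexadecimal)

0x08902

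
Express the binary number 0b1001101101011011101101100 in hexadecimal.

0x136B76C

Group the bits into nibbles: 0001 0011 0110 1011 0111 0110 1100 → 136B76C.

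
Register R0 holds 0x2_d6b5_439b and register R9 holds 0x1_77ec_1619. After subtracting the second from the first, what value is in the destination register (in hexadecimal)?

Subtract column by column in base 16:
  b-9 → 2
  9-1 → 8
  3-6 → d (borrow)
  4-1-1 → 2
  5-c → 9 (borrow)
  b-e-1 → c (borrow)
  6-7-1 → e (borrow)
  d-7-1 → 5
  2-1 → 1

0x15ec92d82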